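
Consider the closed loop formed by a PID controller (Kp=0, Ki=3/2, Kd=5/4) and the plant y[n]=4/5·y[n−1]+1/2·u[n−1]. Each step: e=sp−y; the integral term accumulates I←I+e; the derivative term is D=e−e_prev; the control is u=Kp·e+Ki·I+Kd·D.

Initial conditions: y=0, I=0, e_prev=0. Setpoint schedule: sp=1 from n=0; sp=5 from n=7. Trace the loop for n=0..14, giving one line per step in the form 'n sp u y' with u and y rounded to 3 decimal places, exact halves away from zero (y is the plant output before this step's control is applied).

(exact arithmetic carried between steps; '≈' marks a value shown rounded to 6 d.p. or computed from one; I and e_prev carry over from the previous line; the table rounds u and y to 3 d.p., halves away from zero)
n=0: y=0, sp=1, e=sp−y=1; I=1, D=e−e_prev=1; u=0·1+3/2·1+5/4·1=2.75; next y=4/5·0+1/2·2.75=1.375
n=1: y=1.375, sp=1, e=sp−y=-0.375; I=0.625, D=e−e_prev=-1.375; u=0·(-0.375)+3/2·0.625+5/4·(-1.375)=-0.78125; next y=4/5·1.375+1/2·(-0.78125)=0.709375
n=2: y=0.709375, sp=1, e=sp−y=0.290625; I=0.915625, D=e−e_prev=0.665625; u=0·0.290625+3/2·0.915625+5/4·0.665625≈2.205469; next y=4/5·0.709375+1/2·2.205469≈1.670234
n=3: y≈1.670234, sp=1, e=sp−y≈-0.670234; I≈0.245391, D=e−e_prev≈-0.960859; u=0·(-0.670234)+3/2·0.245391+5/4·(-0.960859)≈-0.832988; next y=4/5·1.670234+1/2·(-0.832988)≈0.919693
n=4: y≈0.919693, sp=1, e=sp−y≈0.080307; I≈0.325697, D=e−e_prev≈0.750541; u=0·0.080307+3/2·0.325697+5/4·0.750541≈1.426722; next y=4/5·0.919693+1/2·1.426722≈1.449116
n=5: y≈1.449116, sp=1, e=sp−y≈-0.449116; I≈-0.123419, D=e−e_prev≈-0.529422; u=0·(-0.449116)+3/2·(-0.123419)+5/4·(-0.529422)≈-0.846906; next y=4/5·1.449116+1/2·(-0.846906)≈0.735840
n=6: y≈0.735840, sp=1, e=sp−y≈0.264160; I≈0.140742, D=e−e_prev≈0.713276; u=0·0.264160+3/2·0.140742+5/4·0.713276≈1.102708; next y=4/5·0.735840+1/2·1.102708≈1.140026
n=7: y≈1.140026, sp=5, e=sp−y≈3.859974; I≈4.000716, D=e−e_prev≈3.595814; u=0·3.859974+3/2·4.000716+5/4·3.595814≈10.495842; next y=4/5·1.140026+1/2·10.495842≈6.159941
n=8: y≈6.159941, sp=5, e=sp−y≈-1.159941; I≈2.840775, D=e−e_prev≈-5.019916; u=0·(-1.159941)+3/2·2.840775+5/4·(-5.019916)≈-2.013733; next y=4/5·6.159941+1/2·(-2.013733)≈3.921087
n=9: y≈3.921087, sp=5, e=sp−y≈1.078913; I≈3.919688, D=e−e_prev≈2.238855; u=0·1.078913+3/2·3.919688+5/4·2.238855≈8.678100; next y=4/5·3.921087+1/2·8.678100≈7.475920
n=10: y≈7.475920, sp=5, e=sp−y≈-2.475920; I≈1.443768, D=e−e_prev≈-3.554833; u=0·(-2.475920)+3/2·1.443768+5/4·(-3.554833)≈-2.277888; next y=4/5·7.475920+1/2·(-2.277888)≈4.841791
n=11: y≈4.841791, sp=5, e=sp−y≈0.158209; I≈1.601977, D=e−e_prev≈2.634128; u=0·0.158209+3/2·1.601977+5/4·2.634128≈5.695625; next y=4/5·4.841791+1/2·5.695625≈6.721246
n=12: y≈6.721246, sp=5, e=sp−y≈-1.721246; I≈-0.119269, D=e−e_prev≈-1.879454; u=0·(-1.721246)+3/2·(-0.119269)+5/4·(-1.879454)≈-2.528221; next y=4/5·6.721246+1/2·(-2.528221)≈4.112886
n=13: y≈4.112886, sp=5, e=sp−y≈0.887114; I≈0.767845, D=e−e_prev≈2.608360; u=0·0.887114+3/2·0.767845+5/4·2.608360≈4.412217; next y=4/5·4.112886+1/2·4.412217≈5.496418
n=14: y≈5.496418, sp=5, e=sp−y≈-0.496418; I≈0.271428, D=e−e_prev≈-1.383532; u=0·(-0.496418)+3/2·0.271428+5/4·(-1.383532)≈-1.322273; next y=4/5·5.496418+1/2·(-1.322273)≈3.735997

0 1 2.750 0.000
1 1 -0.781 1.375
2 1 2.205 0.709
3 1 -0.833 1.670
4 1 1.427 0.920
5 1 -0.847 1.449
6 1 1.103 0.736
7 5 10.496 1.140
8 5 -2.014 6.160
9 5 8.678 3.921
10 5 -2.278 7.476
11 5 5.696 4.842
12 5 -2.528 6.721
13 5 4.412 4.113
14 5 -1.322 5.496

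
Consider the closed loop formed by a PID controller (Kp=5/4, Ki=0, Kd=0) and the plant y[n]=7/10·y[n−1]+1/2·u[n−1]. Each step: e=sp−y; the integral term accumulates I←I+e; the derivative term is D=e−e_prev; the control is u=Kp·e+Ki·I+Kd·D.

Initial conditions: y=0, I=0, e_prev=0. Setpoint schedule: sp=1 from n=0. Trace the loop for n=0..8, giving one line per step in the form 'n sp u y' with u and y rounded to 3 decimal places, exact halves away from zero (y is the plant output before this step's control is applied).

0 1 1.250 0.000
1 1 0.469 0.625
2 1 0.410 0.672
3 1 0.406 0.675
4 1 0.405 0.676
5 1 0.405 0.676
6 1 0.405 0.676
7 1 0.405 0.676
8 1 0.405 0.676

(exact arithmetic carried between steps; '≈' marks a value shown rounded to 6 d.p. or computed from one; I and e_prev carry over from the previous line; the table rounds u and y to 3 d.p., halves away from zero)
n=0: y=0, sp=1, e=sp−y=1; I=1, D=e−e_prev=1; u=5/4·1+0·1+0·1=1.25; next y=7/10·0+1/2·1.25=0.625
n=1: y=0.625, sp=1, e=sp−y=0.375; I=1.375, D=e−e_prev=-0.625; u=5/4·0.375+0·1.375+0·(-0.625)=0.46875; next y=7/10·0.625+1/2·0.46875=0.671875
n=2: y=0.671875, sp=1, e=sp−y=0.328125; I=1.703125, D=e−e_prev=-0.046875; u=5/4·0.328125+0·1.703125+0·(-0.046875)≈0.410156; next y=7/10·0.671875+1/2·0.410156≈0.675391
n=3: y≈0.675391, sp=1, e=sp−y≈0.324609; I≈2.027734, D=e−e_prev≈-0.003516; u=5/4·0.324609+0·2.027734+0·(-0.003516)≈0.405762; next y=7/10·0.675391+1/2·0.405762≈0.675654
n=4: y≈0.675654, sp=1, e=sp−y≈0.324346; I≈2.352080, D=e−e_prev≈-0.000264; u=5/4·0.324346+0·2.352080+0·(-0.000264)≈0.405432; next y=7/10·0.675654+1/2·0.405432≈0.675674
n=5: y≈0.675674, sp=1, e=sp−y≈0.324326; I≈2.676406, D=e−e_prev≈-0.000020; u=5/4·0.324326+0·2.676406+0·(-0.000020)≈0.405407; next y=7/10·0.675674+1/2·0.405407≈0.675676
n=6: y≈0.675676, sp=1, e=sp−y≈0.324324; I≈3.000730, D=e−e_prev≈-0.000001; u=5/4·0.324324+0·3.000730+0·(-0.000001)≈0.405406; next y=7/10·0.675676+1/2·0.405406≈0.675676
n=7: y≈0.675676, sp=1, e=sp−y≈0.324324; I≈3.325055, D=e−e_prev≈0.000000; u=5/4·0.324324+0·3.325055+0·0.000000≈0.405405; next y=7/10·0.675676+1/2·0.405405≈0.675676
n=8: y≈0.675676, sp=1, e=sp−y≈0.324324; I≈3.649379, D=e−e_prev≈0.000000; u=5/4·0.324324+0·3.649379+0·0.000000≈0.405405; next y=7/10·0.675676+1/2·0.405405≈0.675676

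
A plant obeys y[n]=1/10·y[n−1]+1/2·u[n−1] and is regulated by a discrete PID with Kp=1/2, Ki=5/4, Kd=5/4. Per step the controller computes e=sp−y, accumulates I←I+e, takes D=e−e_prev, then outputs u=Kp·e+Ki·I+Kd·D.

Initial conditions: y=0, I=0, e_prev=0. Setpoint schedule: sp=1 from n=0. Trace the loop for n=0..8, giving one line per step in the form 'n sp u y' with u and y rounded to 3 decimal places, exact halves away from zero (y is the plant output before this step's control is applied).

(exact arithmetic carried between steps; '≈' marks a value shown rounded to 6 d.p. or computed from one; I and e_prev carry over from the previous line; the table rounds u and y to 3 d.p., halves away from zero)
n=0: y=0, sp=1, e=sp−y=1; I=1, D=e−e_prev=1; u=1/2·1+5/4·1+5/4·1=3; next y=1/10·0+1/2·3=1.5
n=1: y=1.5, sp=1, e=sp−y=-0.5; I=0.5, D=e−e_prev=-1.5; u=1/2·(-0.5)+5/4·0.5+5/4·(-1.5)=-1.5; next y=1/10·1.5+1/2·(-1.5)=-0.6
n=2: y=-0.6, sp=1, e=sp−y=1.6; I=2.1, D=e−e_prev=2.1; u=1/2·1.6+5/4·2.1+5/4·2.1=6.05; next y=1/10·(-0.6)+1/2·6.05=2.965
n=3: y=2.965, sp=1, e=sp−y=-1.965; I=0.135, D=e−e_prev=-3.565; u=1/2·(-1.965)+5/4·0.135+5/4·(-3.565)=-5.27; next y=1/10·2.965+1/2·(-5.27)=-2.3385
n=4: y=-2.3385, sp=1, e=sp−y=3.3385; I=3.4735, D=e−e_prev=5.3035; u=1/2·3.3385+5/4·3.4735+5/4·5.3035=12.6405; next y=1/10·(-2.3385)+1/2·12.6405=6.0864
n=5: y=6.0864, sp=1, e=sp−y=-5.0864; I=-1.6129, D=e−e_prev=-8.4249; u=1/2·(-5.0864)+5/4·(-1.6129)+5/4·(-8.4249)=-15.09045; next y=1/10·6.0864+1/2·(-15.09045)=-6.936585
n=6: y=-6.936585, sp=1, e=sp−y=7.936585; I=6.323685, D=e−e_prev=13.022985; u=1/2·7.936585+5/4·6.323685+5/4·13.022985=28.15163; next y=1/10·(-6.936585)+1/2·28.15163≈13.382157
n=7: y≈13.382157, sp=1, e=sp−y≈-12.382157; I≈-6.058472, D=e−e_prev≈-20.318742; u=1/2·(-12.382157)+5/4·(-6.058472)+5/4·(-20.318742)≈-39.162595; next y=1/10·13.382157+1/2·(-39.162595)≈-18.243082
n=8: y≈-18.243082, sp=1, e=sp−y≈19.243082; I≈13.184610, D=e−e_prev≈31.625238; u=1/2·19.243082+5/4·13.184610+5/4·31.625238≈65.633851; next y=1/10·(-18.243082)+1/2·65.633851≈30.992617

0 1 3.000 0.000
1 1 -1.500 1.500
2 1 6.050 -0.600
3 1 -5.270 2.965
4 1 12.641 -2.339
5 1 -15.090 6.086
6 1 28.152 -6.937
7 1 -39.163 13.382
8 1 65.634 -18.243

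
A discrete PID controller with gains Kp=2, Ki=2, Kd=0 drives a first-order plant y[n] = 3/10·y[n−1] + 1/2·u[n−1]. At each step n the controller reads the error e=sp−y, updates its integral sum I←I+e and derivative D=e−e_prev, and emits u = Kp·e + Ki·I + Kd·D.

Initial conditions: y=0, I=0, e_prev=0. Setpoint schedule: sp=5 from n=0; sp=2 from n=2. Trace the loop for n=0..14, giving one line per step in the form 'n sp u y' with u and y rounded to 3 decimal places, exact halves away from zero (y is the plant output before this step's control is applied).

0 5 20.000 0.000
1 5 -10.000 10.000
2 2 16.000 -2.000
3 2 -13.600 7.400
4 2 23.520 -4.580
5 2 -23.184 10.386
6 2 35.493 -8.476
7 2 -38.274 15.204
8 2 54.437 -14.576
9 2 -62.097 22.846
10 2 84.374 -24.195
11 2 -99.730 34.928
12 2 131.672 -39.386
13 2 -159.181 54.020
14 2 206.398 -63.385

(exact arithmetic carried between steps; '≈' marks a value shown rounded to 6 d.p. or computed from one; I and e_prev carry over from the previous line; the table rounds u and y to 3 d.p., halves away from zero)
n=0: y=0, sp=5, e=sp−y=5; I=5, D=e−e_prev=5; u=2·5+2·5+0·5=20; next y=3/10·0+1/2·20=10
n=1: y=10, sp=5, e=sp−y=-5; I=0, D=e−e_prev=-10; u=2·(-5)+2·0+0·(-10)=-10; next y=3/10·10+1/2·(-10)=-2
n=2: y=-2, sp=2, e=sp−y=4; I=4, D=e−e_prev=9; u=2·4+2·4+0·9=16; next y=3/10·(-2)+1/2·16=7.4
n=3: y=7.4, sp=2, e=sp−y=-5.4; I=-1.4, D=e−e_prev=-9.4; u=2·(-5.4)+2·(-1.4)+0·(-9.4)=-13.6; next y=3/10·7.4+1/2·(-13.6)=-4.58
n=4: y=-4.58, sp=2, e=sp−y=6.58; I=5.18, D=e−e_prev=11.98; u=2·6.58+2·5.18+0·11.98=23.52; next y=3/10·(-4.58)+1/2·23.52=10.386
n=5: y=10.386, sp=2, e=sp−y=-8.386; I=-3.206, D=e−e_prev=-14.966; u=2·(-8.386)+2·(-3.206)+0·(-14.966)=-23.184; next y=3/10·10.386+1/2·(-23.184)=-8.4762
n=6: y=-8.4762, sp=2, e=sp−y=10.4762; I=7.2702, D=e−e_prev=18.8622; u=2·10.4762+2·7.2702+0·18.8622=35.4928; next y=3/10·(-8.4762)+1/2·35.4928=15.20354
n=7: y=15.20354, sp=2, e=sp−y=-13.20354; I=-5.93334, D=e−e_prev=-23.67974; u=2·(-13.20354)+2·(-5.93334)+0·(-23.67974)=-38.27376; next y=3/10·15.20354+1/2·(-38.27376)=-14.575818
n=8: y=-14.575818, sp=2, e=sp−y=16.575818; I=10.642478, D=e−e_prev=29.779358; u=2·16.575818+2·10.642478+0·29.779358=54.436592; next y=3/10·(-14.575818)+1/2·54.436592≈22.845551
n=9: y≈22.845551, sp=2, e=sp−y≈-20.845551; I≈-10.203073, D=e−e_prev≈-37.421369; u=2·(-20.845551)+2·(-10.203073)+0·(-37.421369)≈-62.097246; next y=3/10·22.845551+1/2·(-62.097246)≈-24.194958
n=10: y≈-24.194958, sp=2, e=sp−y≈26.194958; I≈15.991885, D=e−e_prev≈47.040509; u=2·26.194958+2·15.991885+0·47.040509≈84.373687; next y=3/10·(-24.194958)+1/2·84.373687≈34.928356
n=11: y≈34.928356, sp=2, e=sp−y≈-32.928356; I≈-16.936471, D=e−e_prev≈-59.123314; u=2·(-32.928356)+2·(-16.936471)+0·(-59.123314)≈-99.729653; next y=3/10·34.928356+1/2·(-99.729653)≈-39.386320
n=12: y≈-39.386320, sp=2, e=sp−y≈41.386320; I≈24.449849, D=e−e_prev≈74.314676; u=2·41.386320+2·24.449849+0·74.314676≈131.672338; next y=3/10·(-39.386320)+1/2·131.672338≈54.020273
n=13: y≈54.020273, sp=2, e=sp−y≈-52.020273; I≈-27.570424, D=e−e_prev≈-93.406593; u=2·(-52.020273)+2·(-27.570424)+0·(-93.406593)≈-159.181394; next y=3/10·54.020273+1/2·(-159.181394)≈-63.384615
n=14: y≈-63.384615, sp=2, e=sp−y≈65.384615; I≈37.814191, D=e−e_prev≈117.404888; u=2·65.384615+2·37.814191+0·117.404888≈206.397612; next y=3/10·(-63.384615)+1/2·206.397612≈84.183422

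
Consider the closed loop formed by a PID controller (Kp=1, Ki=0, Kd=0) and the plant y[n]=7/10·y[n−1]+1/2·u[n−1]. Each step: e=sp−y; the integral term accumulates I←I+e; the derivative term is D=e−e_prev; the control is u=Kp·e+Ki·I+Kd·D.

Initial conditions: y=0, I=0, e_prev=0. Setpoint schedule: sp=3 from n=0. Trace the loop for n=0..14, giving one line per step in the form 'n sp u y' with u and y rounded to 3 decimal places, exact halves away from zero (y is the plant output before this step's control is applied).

0 3 3.000 0.000
1 3 1.500 1.500
2 3 1.200 1.800
3 3 1.140 1.860
4 3 1.128 1.872
5 3 1.126 1.874
6 3 1.125 1.875
7 3 1.125 1.875
8 3 1.125 1.875
9 3 1.125 1.875
10 3 1.125 1.875
11 3 1.125 1.875
12 3 1.125 1.875
13 3 1.125 1.875
14 3 1.125 1.875

(exact arithmetic carried between steps; '≈' marks a value shown rounded to 6 d.p. or computed from one; I and e_prev carry over from the previous line; the table rounds u and y to 3 d.p., halves away from zero)
n=0: y=0, sp=3, e=sp−y=3; I=3, D=e−e_prev=3; u=1·3+0·3+0·3=3; next y=7/10·0+1/2·3=1.5
n=1: y=1.5, sp=3, e=sp−y=1.5; I=4.5, D=e−e_prev=-1.5; u=1·1.5+0·4.5+0·(-1.5)=1.5; next y=7/10·1.5+1/2·1.5=1.8
n=2: y=1.8, sp=3, e=sp−y=1.2; I=5.7, D=e−e_prev=-0.3; u=1·1.2+0·5.7+0·(-0.3)=1.2; next y=7/10·1.8+1/2·1.2=1.86
n=3: y=1.86, sp=3, e=sp−y=1.14; I=6.84, D=e−e_prev=-0.06; u=1·1.14+0·6.84+0·(-0.06)=1.14; next y=7/10·1.86+1/2·1.14=1.872
n=4: y=1.872, sp=3, e=sp−y=1.128; I=7.968, D=e−e_prev=-0.012; u=1·1.128+0·7.968+0·(-0.012)=1.128; next y=7/10·1.872+1/2·1.128=1.8744
n=5: y=1.8744, sp=3, e=sp−y=1.1256; I=9.0936, D=e−e_prev=-0.0024; u=1·1.1256+0·9.0936+0·(-0.0024)=1.1256; next y=7/10·1.8744+1/2·1.1256=1.87488
n=6: y=1.87488, sp=3, e=sp−y=1.12512; I=10.21872, D=e−e_prev=-0.00048; u=1·1.12512+0·10.21872+0·(-0.00048)=1.12512; next y=7/10·1.87488+1/2·1.12512=1.874976
n=7: y=1.874976, sp=3, e=sp−y=1.125024; I=11.343744, D=e−e_prev=-0.000096; u=1·1.125024+0·11.343744+0·(-0.000096)=1.125024; next y=7/10·1.874976+1/2·1.125024≈1.874995
n=8: y≈1.874995, sp=3, e=sp−y≈1.125005; I≈12.468749, D=e−e_prev≈-0.000019; u=1·1.125005+0·12.468749+0·(-0.000019)≈1.125005; next y=7/10·1.874995+1/2·1.125005≈1.874999
n=9: y≈1.874999, sp=3, e=sp−y≈1.125001; I≈13.593750, D=e−e_prev≈-0.000004; u=1·1.125001+0·13.593750+0·(-0.000004)≈1.125001; next y=7/10·1.874999+1/2·1.125001≈1.875000
n=10: y≈1.875000, sp=3, e=sp−y≈1.125000; I≈14.718750, D=e−e_prev≈-0.000001; u=1·1.125000+0·14.718750+0·(-0.000001)≈1.125000; next y=7/10·1.875000+1/2·1.125000≈1.875000
n=11: y≈1.875000, sp=3, e=sp−y≈1.125000; I≈15.843750, D=e−e_prev≈0.000000; u=1·1.125000+0·15.843750+0·0.000000≈1.125000; next y=7/10·1.875000+1/2·1.125000≈1.875000
n=12: y≈1.875000, sp=3, e=sp−y≈1.125000; I≈16.968750, D=e−e_prev≈0.000000; u=1·1.125000+0·16.968750+0·0.000000≈1.125000; next y=7/10·1.875000+1/2·1.125000≈1.875000
n=13: y≈1.875000, sp=3, e=sp−y≈1.125000; I≈18.093750, D=e−e_prev≈0.000000; u=1·1.125000+0·18.093750+0·0.000000≈1.125000; next y=7/10·1.875000+1/2·1.125000≈1.875000
n=14: y≈1.875000, sp=3, e=sp−y≈1.125000; I≈19.218750, D=e−e_prev≈0.000000; u=1·1.125000+0·19.218750+0·0.000000≈1.125000; next y=7/10·1.875000+1/2·1.125000≈1.875000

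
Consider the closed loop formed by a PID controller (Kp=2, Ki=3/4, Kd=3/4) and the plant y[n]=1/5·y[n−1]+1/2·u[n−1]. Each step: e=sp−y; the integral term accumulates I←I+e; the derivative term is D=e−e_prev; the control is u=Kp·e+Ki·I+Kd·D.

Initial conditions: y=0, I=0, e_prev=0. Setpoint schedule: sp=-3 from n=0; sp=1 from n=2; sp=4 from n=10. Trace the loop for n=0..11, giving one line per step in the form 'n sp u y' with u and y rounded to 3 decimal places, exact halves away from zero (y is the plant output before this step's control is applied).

(exact arithmetic carried between steps; '≈' marks a value shown rounded to 6 d.p. or computed from one; I and e_prev carry over from the previous line; the table rounds u and y to 3 d.p., halves away from zero)
n=0: y=0, sp=-3, e=sp−y=-3; I=-3, D=e−e_prev=-3; u=2·(-3)+3/4·(-3)+3/4·(-3)=-10.5; next y=1/5·0+1/2·(-10.5)=-5.25
n=1: y=-5.25, sp=-3, e=sp−y=2.25; I=-0.75, D=e−e_prev=5.25; u=2·2.25+3/4·(-0.75)+3/4·5.25=7.875; next y=1/5·(-5.25)+1/2·7.875=2.8875
n=2: y=2.8875, sp=1, e=sp−y=-1.8875; I=-2.6375, D=e−e_prev=-4.1375; u=2·(-1.8875)+3/4·(-2.6375)+3/4·(-4.1375)=-8.85625; next y=1/5·2.8875+1/2·(-8.85625)=-3.850625
n=3: y=-3.850625, sp=1, e=sp−y=4.850625; I=2.213125, D=e−e_prev=6.738125; u=2·4.850625+3/4·2.213125+3/4·6.738125≈16.414688; next y=1/5·(-3.850625)+1/2·16.414688≈7.437219
n=4: y≈7.437219, sp=1, e=sp−y≈-6.437219; I≈-4.224094, D=e−e_prev≈-11.287844; u=2·(-6.437219)+3/4·(-4.224094)+3/4·(-11.287844)≈-24.508391; next y=1/5·7.437219+1/2·(-24.508391)≈-10.766752
n=5: y≈-10.766752, sp=1, e=sp−y≈11.766752; I≈7.542658, D=e−e_prev≈18.203970; u=2·11.766752+3/4·7.542658+3/4·18.203970≈42.843474; next y=1/5·(-10.766752)+1/2·42.843474≈19.268387
n=6: y≈19.268387, sp=1, e=sp−y≈-18.268387; I≈-10.725729, D=e−e_prev≈-30.035138; u=2·(-18.268387)+3/4·(-10.725729)+3/4·(-30.035138)≈-67.107424; next y=1/5·19.268387+1/2·(-67.107424)≈-29.700035
n=7: y≈-29.700035, sp=1, e=sp−y≈30.700035; I≈19.974306, D=e−e_prev≈48.968421; u=2·30.700035+3/4·19.974306+3/4·48.968421≈113.107115; next y=1/5·(-29.700035)+1/2·113.107115≈50.613550
n=8: y≈50.613550, sp=1, e=sp−y≈-49.613550; I≈-29.639245, D=e−e_prev≈-80.313585; u=2·(-49.613550)+3/4·(-29.639245)+3/4·(-80.313585)≈-181.691723; next y=1/5·50.613550+1/2·(-181.691723)≈-80.723152
n=9: y≈-80.723152, sp=1, e=sp−y≈81.723152; I≈52.083907, D=e−e_prev≈131.336702; u=2·81.723152+3/4·52.083907+3/4·131.336702≈301.011760; next y=1/5·(-80.723152)+1/2·301.011760≈134.361250
n=10: y≈134.361250, sp=4, e=sp−y≈-130.361250; I≈-78.277343, D=e−e_prev≈-212.084401; u=2·(-130.361250)+3/4·(-78.277343)+3/4·(-212.084401)≈-478.493807; next y=1/5·134.361250+1/2·(-478.493807)≈-212.374654
n=11: y≈-212.374654, sp=4, e=sp−y≈216.374654; I≈138.097311, D=e−e_prev≈346.735903; u=2·216.374654+3/4·138.097311+3/4·346.735903≈796.374218; next y=1/5·(-212.374654)+1/2·796.374218≈355.712178

0 -3 -10.500 0.000
1 -3 7.875 -5.250
2 1 -8.856 2.888
3 1 16.415 -3.851
4 1 -24.508 7.437
5 1 42.843 -10.767
6 1 -67.107 19.268
7 1 113.107 -29.700
8 1 -181.692 50.614
9 1 301.012 -80.723
10 4 -478.494 134.361
11 4 796.374 -212.375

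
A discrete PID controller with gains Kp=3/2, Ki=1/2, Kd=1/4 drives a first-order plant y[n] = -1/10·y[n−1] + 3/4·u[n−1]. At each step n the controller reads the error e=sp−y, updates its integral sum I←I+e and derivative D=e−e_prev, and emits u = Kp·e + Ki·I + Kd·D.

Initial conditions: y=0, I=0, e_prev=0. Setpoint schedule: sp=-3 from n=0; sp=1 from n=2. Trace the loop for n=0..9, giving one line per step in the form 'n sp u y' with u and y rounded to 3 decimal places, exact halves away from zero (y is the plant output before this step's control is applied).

0 -3 -6.750 0.000
1 -3 3.891 -5.063
2 1 -6.439 3.424
3 1 12.811 -5.172
4 1 -20.671 10.126
5 1 38.533 -16.515
6 1 -65.270 30.552
7 1 117.479 -52.008
8 1 -203.622 93.310
9 1 361.107 -162.047

(exact arithmetic carried between steps; '≈' marks a value shown rounded to 6 d.p. or computed from one; I and e_prev carry over from the previous line; the table rounds u and y to 3 d.p., halves away from zero)
n=0: y=0, sp=-3, e=sp−y=-3; I=-3, D=e−e_prev=-3; u=3/2·(-3)+1/2·(-3)+1/4·(-3)=-6.75; next y=-1/10·0+3/4·(-6.75)=-5.0625
n=1: y=-5.0625, sp=-3, e=sp−y=2.0625; I=-0.9375, D=e−e_prev=5.0625; u=3/2·2.0625+1/2·(-0.9375)+1/4·5.0625=3.890625; next y=-1/10·(-5.0625)+3/4·3.890625≈3.424219
n=2: y≈3.424219, sp=1, e=sp−y≈-2.424219; I≈-3.361719, D=e−e_prev≈-4.486719; u=3/2·(-2.424219)+1/2·(-3.361719)+1/4·(-4.486719)≈-6.438867; next y=-1/10·3.424219+3/4·(-6.438867)≈-5.171572
n=3: y≈-5.171572, sp=1, e=sp−y≈6.171572; I≈2.809854, D=e−e_prev≈8.595791; u=3/2·6.171572+1/2·2.809854+1/4·8.595791≈12.811233; next y=-1/10·(-5.171572)+3/4·12.811233≈10.125582
n=4: y≈10.125582, sp=1, e=sp−y≈-9.125582; I≈-6.315728, D=e−e_prev≈-15.297154; u=3/2·(-9.125582)+1/2·(-6.315728)+1/4·(-15.297154)≈-20.670526; next y=-1/10·10.125582+3/4·(-20.670526)≈-16.515452
n=5: y≈-16.515452, sp=1, e=sp−y≈17.515452; I≈11.199724, D=e−e_prev≈26.641034; u=3/2·17.515452+1/2·11.199724+1/4·26.641034≈38.533299; next y=-1/10·(-16.515452)+3/4·38.533299≈30.551520
n=6: y≈30.551520, sp=1, e=sp−y≈-29.551520; I≈-18.351796, D=e−e_prev≈-47.066972; u=3/2·(-29.551520)+1/2·(-18.351796)+1/4·(-47.066972)≈-65.269920; next y=-1/10·30.551520+3/4·(-65.269920)≈-52.007592
n=7: y≈-52.007592, sp=1, e=sp−y≈53.007592; I≈34.655797, D=e−e_prev≈82.559112; u=3/2·53.007592+1/2·34.655797+1/4·82.559112≈117.479064; next y=-1/10·(-52.007592)+3/4·117.479064≈93.310058
n=8: y≈93.310058, sp=1, e=sp−y≈-92.310058; I≈-57.654261, D=e−e_prev≈-145.317650; u=3/2·(-92.310058)+1/2·(-57.654261)+1/4·(-145.317650)≈-203.621629; next y=-1/10·93.310058+3/4·(-203.621629)≈-162.047228
n=9: y≈-162.047228, sp=1, e=sp−y≈163.047228; I≈105.392967, D=e−e_prev≈255.357285; u=3/2·163.047228+1/2·105.392967+1/4·255.357285≈361.106646; next y=-1/10·(-162.047228)+3/4·361.106646≈287.034707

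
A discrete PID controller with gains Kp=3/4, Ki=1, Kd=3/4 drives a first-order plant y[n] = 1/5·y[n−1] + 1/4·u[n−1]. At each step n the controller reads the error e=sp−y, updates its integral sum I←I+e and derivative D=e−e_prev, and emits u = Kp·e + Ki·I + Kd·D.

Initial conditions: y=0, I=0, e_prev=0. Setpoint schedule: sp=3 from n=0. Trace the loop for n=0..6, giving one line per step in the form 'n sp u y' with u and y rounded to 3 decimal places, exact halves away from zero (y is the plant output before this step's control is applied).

(exact arithmetic carried between steps; '≈' marks a value shown rounded to 6 d.p. or computed from one; I and e_prev carry over from the previous line; the table rounds u and y to 3 d.p., halves away from zero)
n=0: y=0, sp=3, e=sp−y=3; I=3, D=e−e_prev=3; u=3/4·3+1·3+3/4·3=7.5; next y=1/5·0+1/4·7.5=1.875
n=1: y=1.875, sp=3, e=sp−y=1.125; I=4.125, D=e−e_prev=-1.875; u=3/4·1.125+1·4.125+3/4·(-1.875)=3.5625; next y=1/5·1.875+1/4·3.5625=1.265625
n=2: y=1.265625, sp=3, e=sp−y=1.734375; I=5.859375, D=e−e_prev=0.609375; u=3/4·1.734375+1·5.859375+3/4·0.609375≈7.617188; next y=1/5·1.265625+1/4·7.617188≈2.157422
n=3: y≈2.157422, sp=3, e=sp−y≈0.842578; I≈6.701953, D=e−e_prev≈-0.891797; u=3/4·0.842578+1·6.701953+3/4·(-0.891797)≈6.665039; next y=1/5·2.157422+1/4·6.665039≈2.097744
n=4: y≈2.097744, sp=3, e=sp−y≈0.902256; I≈7.604209, D=e−e_prev≈0.059678; u=3/4·0.902256+1·7.604209+3/4·0.059678≈8.325659; next y=1/5·2.097744+1/4·8.325659≈2.500964
n=5: y≈2.500964, sp=3, e=sp−y≈0.499036; I≈8.103245, D=e−e_prev≈-0.403219; u=3/4·0.499036+1·8.103245+3/4·(-0.403219)≈8.175108; next y=1/5·2.500964+1/4·8.175108≈2.543970
n=6: y≈2.543970, sp=3, e=sp−y≈0.456030; I≈8.559276, D=e−e_prev≈-0.043006; u=3/4·0.456030+1·8.559276+3/4·(-0.043006)≈8.869044; next y=1/5·2.543970+1/4·8.869044≈2.726055

0 3 7.500 0.000
1 3 3.563 1.875
2 3 7.617 1.266
3 3 6.665 2.157
4 3 8.326 2.098
5 3 8.175 2.501
6 3 8.869 2.544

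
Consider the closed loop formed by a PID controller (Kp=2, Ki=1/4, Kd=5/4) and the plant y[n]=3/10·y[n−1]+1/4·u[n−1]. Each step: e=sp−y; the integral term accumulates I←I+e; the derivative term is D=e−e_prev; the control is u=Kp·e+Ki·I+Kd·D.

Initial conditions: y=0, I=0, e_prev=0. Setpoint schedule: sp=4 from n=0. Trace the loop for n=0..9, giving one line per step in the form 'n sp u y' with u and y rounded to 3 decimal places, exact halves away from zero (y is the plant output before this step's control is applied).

(exact arithmetic carried between steps; '≈' marks a value shown rounded to 6 d.p. or computed from one; I and e_prev carry over from the previous line; the table rounds u and y to 3 d.p., halves away from zero)
n=0: y=0, sp=4, e=sp−y=4; I=4, D=e−e_prev=4; u=2·4+1/4·4+5/4·4=14; next y=3/10·0+1/4·14=3.5
n=1: y=3.5, sp=4, e=sp−y=0.5; I=4.5, D=e−e_prev=-3.5; u=2·0.5+1/4·4.5+5/4·(-3.5)=-2.25; next y=3/10·3.5+1/4·(-2.25)=0.4875
n=2: y=0.4875, sp=4, e=sp−y=3.5125; I=8.0125, D=e−e_prev=3.0125; u=2·3.5125+1/4·8.0125+5/4·3.0125=12.79375; next y=3/10·0.4875+1/4·12.79375≈3.344688
n=3: y≈3.344688, sp=4, e=sp−y≈0.655313; I≈8.667813, D=e−e_prev≈-2.857188; u=2·0.655313+1/4·8.667813+5/4·(-2.857188)≈-0.093906; next y=3/10·3.344688+1/4·(-0.093906)≈0.979930
n=4: y≈0.979930, sp=4, e=sp−y≈3.020070; I≈11.687883, D=e−e_prev≈2.364758; u=2·3.020070+1/4·11.687883+5/4·2.364758≈11.918059; next y=3/10·0.979930+1/4·11.918059≈3.273494
n=5: y≈3.273494, sp=4, e=sp−y≈0.726506; I≈12.414389, D=e−e_prev≈-2.293564; u=2·0.726506+1/4·12.414389+5/4·(-2.293564)≈1.689655; next y=3/10·3.273494+1/4·1.689655≈1.404462
n=6: y≈1.404462, sp=4, e=sp−y≈2.595538; I≈15.009927, D=e−e_prev≈1.869032; u=2·2.595538+1/4·15.009927+5/4·1.869032≈11.279848; next y=3/10·1.404462+1/4·11.279848≈3.241300
n=7: y≈3.241300, sp=4, e=sp−y≈0.758700; I≈15.768627, D=e−e_prev≈-1.836839; u=2·0.758700+1/4·15.768627+5/4·(-1.836839)≈3.163508; next y=3/10·3.241300+1/4·3.163508≈1.763267
n=8: y≈1.763267, sp=4, e=sp−y≈2.236733; I≈18.005360, D=e−e_prev≈1.478033; u=2·2.236733+1/4·18.005360+5/4·1.478033≈10.822348; next y=3/10·1.763267+1/4·10.822348≈3.234567
n=9: y≈3.234567, sp=4, e=sp−y≈0.765433; I≈18.770793, D=e−e_prev≈-1.471300; u=2·0.765433+1/4·18.770793+5/4·(-1.471300)≈4.384439; next y=3/10·3.234567+1/4·4.384439≈2.066480

0 4 14.000 0.000
1 4 -2.250 3.500
2 4 12.794 0.488
3 4 -0.094 3.345
4 4 11.918 0.980
5 4 1.690 3.273
6 4 11.280 1.404
7 4 3.164 3.241
8 4 10.822 1.763
9 4 4.384 3.235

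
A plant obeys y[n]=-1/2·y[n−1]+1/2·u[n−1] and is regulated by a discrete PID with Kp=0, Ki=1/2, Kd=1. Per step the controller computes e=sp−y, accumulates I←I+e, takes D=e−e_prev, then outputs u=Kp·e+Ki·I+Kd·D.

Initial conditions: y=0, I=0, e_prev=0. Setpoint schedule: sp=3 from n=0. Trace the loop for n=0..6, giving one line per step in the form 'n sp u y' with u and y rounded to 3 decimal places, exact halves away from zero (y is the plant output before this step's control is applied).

(exact arithmetic carried between steps; '≈' marks a value shown rounded to 6 d.p. or computed from one; I and e_prev carry over from the previous line; the table rounds u and y to 3 d.p., halves away from zero)
n=0: y=0, sp=3, e=sp−y=3; I=3, D=e−e_prev=3; u=0·3+1/2·3+1·3=4.5; next y=-1/2·0+1/2·4.5=2.25
n=1: y=2.25, sp=3, e=sp−y=0.75; I=3.75, D=e−e_prev=-2.25; u=0·0.75+1/2·3.75+1·(-2.25)=-0.375; next y=-1/2·2.25+1/2·(-0.375)=-1.3125
n=2: y=-1.3125, sp=3, e=sp−y=4.3125; I=8.0625, D=e−e_prev=3.5625; u=0·4.3125+1/2·8.0625+1·3.5625=7.59375; next y=-1/2·(-1.3125)+1/2·7.59375=4.453125
n=3: y=4.453125, sp=3, e=sp−y=-1.453125; I=6.609375, D=e−e_prev=-5.765625; u=0·(-1.453125)+1/2·6.609375+1·(-5.765625)≈-2.460938; next y=-1/2·4.453125+1/2·(-2.460938)≈-3.457031
n=4: y≈-3.457031, sp=3, e=sp−y≈6.457031; I≈13.066406, D=e−e_prev≈7.910156; u=0·6.457031+1/2·13.066406+1·7.910156≈14.443359; next y=-1/2·(-3.457031)+1/2·14.443359≈8.950195
n=5: y≈8.950195, sp=3, e=sp−y≈-5.950195; I≈7.116211, D=e−e_prev≈-12.407227; u=0·(-5.950195)+1/2·7.116211+1·(-12.407227)≈-8.849121; next y=-1/2·8.950195+1/2·(-8.849121)≈-8.899658
n=6: y≈-8.899658, sp=3, e=sp−y≈11.899658; I≈19.015869, D=e−e_prev≈17.849854; u=0·11.899658+1/2·19.015869+1·17.849854≈27.357788; next y=-1/2·(-8.899658)+1/2·27.357788≈18.128723

0 3 4.500 0.000
1 3 -0.375 2.250
2 3 7.594 -1.313
3 3 -2.461 4.453
4 3 14.443 -3.457
5 3 -8.849 8.950
6 3 27.358 -8.900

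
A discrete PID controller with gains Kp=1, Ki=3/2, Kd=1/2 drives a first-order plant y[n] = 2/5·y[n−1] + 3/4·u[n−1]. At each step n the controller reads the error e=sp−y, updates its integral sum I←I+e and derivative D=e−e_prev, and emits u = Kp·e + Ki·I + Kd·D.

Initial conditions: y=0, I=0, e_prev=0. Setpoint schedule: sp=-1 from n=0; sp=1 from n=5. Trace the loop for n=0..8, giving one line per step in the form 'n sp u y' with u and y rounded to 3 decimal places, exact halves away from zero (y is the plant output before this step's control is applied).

(exact arithmetic carried between steps; '≈' marks a value shown rounded to 6 d.p. or computed from one; I and e_prev carry over from the previous line; the table rounds u and y to 3 d.p., halves away from zero)
n=0: y=0, sp=-1, e=sp−y=-1; I=-1, D=e−e_prev=-1; u=1·(-1)+3/2·(-1)+1/2·(-1)=-3; next y=2/5·0+3/4·(-3)=-2.25
n=1: y=-2.25, sp=-1, e=sp−y=1.25; I=0.25, D=e−e_prev=2.25; u=1·1.25+3/2·0.25+1/2·2.25=2.75; next y=2/5·(-2.25)+3/4·2.75=1.1625
n=2: y=1.1625, sp=-1, e=sp−y=-2.1625; I=-1.9125, D=e−e_prev=-3.4125; u=1·(-2.1625)+3/2·(-1.9125)+1/2·(-3.4125)=-6.7375; next y=2/5·1.1625+3/4·(-6.7375)=-4.588125
n=3: y=-4.588125, sp=-1, e=sp−y=3.588125; I=1.675625, D=e−e_prev=5.750625; u=1·3.588125+3/2·1.675625+1/2·5.750625=8.976875; next y=2/5·(-4.588125)+3/4·8.976875≈4.897406
n=4: y≈4.897406, sp=-1, e=sp−y≈-5.897406; I≈-4.221781, D=e−e_prev≈-9.485531; u=1·(-5.897406)+3/2·(-4.221781)+1/2·(-9.485531)≈-16.972844; next y=2/5·4.897406+3/4·(-16.972844)≈-10.770670
n=5: y≈-10.770670, sp=1, e=sp−y≈11.770670; I≈7.548889, D=e−e_prev≈17.668077; u=1·11.770670+3/2·7.548889+1/2·17.668077≈31.928042; next y=2/5·(-10.770670)+3/4·31.928042≈19.637764
n=6: y≈19.637764, sp=1, e=sp−y≈-18.637764; I≈-11.088874, D=e−e_prev≈-30.408434; u=1·(-18.637764)+3/2·(-11.088874)+1/2·(-30.408434)≈-50.475292; next y=2/5·19.637764+3/4·(-50.475292)≈-30.001364
n=7: y≈-30.001364, sp=1, e=sp−y≈31.001364; I≈19.912489, D=e−e_prev≈49.639127; u=1·31.001364+3/2·19.912489+1/2·49.639127≈85.689661; next y=2/5·(-30.001364)+3/4·85.689661≈52.266700
n=8: y≈52.266700, sp=1, e=sp−y≈-51.266700; I≈-31.354211, D=e−e_prev≈-82.268064; u=1·(-51.266700)+3/2·(-31.354211)+1/2·(-82.268064)≈-139.432049; next y=2/5·52.266700+3/4·(-139.432049)≈-83.667357

0 -1 -3.000 0.000
1 -1 2.750 -2.250
2 -1 -6.738 1.163
3 -1 8.977 -4.588
4 -1 -16.973 4.897
5 1 31.928 -10.771
6 1 -50.475 19.638
7 1 85.690 -30.001
8 1 -139.432 52.267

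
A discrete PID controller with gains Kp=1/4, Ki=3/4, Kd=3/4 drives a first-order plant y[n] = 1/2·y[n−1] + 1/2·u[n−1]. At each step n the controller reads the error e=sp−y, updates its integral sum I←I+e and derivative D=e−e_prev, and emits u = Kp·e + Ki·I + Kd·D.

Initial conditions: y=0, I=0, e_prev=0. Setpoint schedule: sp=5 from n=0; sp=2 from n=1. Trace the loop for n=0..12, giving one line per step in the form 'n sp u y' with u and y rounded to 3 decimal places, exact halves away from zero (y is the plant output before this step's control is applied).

(exact arithmetic carried between steps; '≈' marks a value shown rounded to 6 d.p. or computed from one; I and e_prev carry over from the previous line; the table rounds u and y to 3 d.p., halves away from zero)
n=0: y=0, sp=5, e=sp−y=5; I=5, D=e−e_prev=5; u=1/4·5+3/4·5+3/4·5=8.75; next y=1/2·0+1/2·8.75=4.375
n=1: y=4.375, sp=2, e=sp−y=-2.375; I=2.625, D=e−e_prev=-7.375; u=1/4·(-2.375)+3/4·2.625+3/4·(-7.375)=-4.15625; next y=1/2·4.375+1/2·(-4.15625)=0.109375
n=2: y=0.109375, sp=2, e=sp−y=1.890625; I=4.515625, D=e−e_prev=4.265625; u=1/4·1.890625+3/4·4.515625+3/4·4.265625≈7.058594; next y=1/2·0.109375+1/2·7.058594≈3.583984
n=3: y≈3.583984, sp=2, e=sp−y≈-1.583984; I≈2.931641, D=e−e_prev≈-3.474609; u=1/4·(-1.583984)+3/4·2.931641+3/4·(-3.474609)≈-0.803223; next y=1/2·3.583984+1/2·(-0.803223)≈1.390381
n=4: y≈1.390381, sp=2, e=sp−y≈0.609619; I≈3.541260, D=e−e_prev≈2.193604; u=1/4·0.609619+3/4·3.541260+3/4·2.193604≈4.453552; next y=1/2·1.390381+1/2·4.453552≈2.921967
n=5: y≈2.921967, sp=2, e=sp−y≈-0.921967; I≈2.619293, D=e−e_prev≈-1.531586; u=1/4·(-0.921967)+3/4·2.619293+3/4·(-1.531586)≈0.585289; next y=1/2·2.921967+1/2·0.585289≈1.753628
n=6: y≈1.753628, sp=2, e=sp−y≈0.246372; I≈2.865665, D=e−e_prev≈1.168339; u=1/4·0.246372+3/4·2.865665+3/4·1.168339≈3.087096; next y=1/2·1.753628+1/2·3.087096≈2.420362
n=7: y≈2.420362, sp=2, e=sp−y≈-0.420362; I≈2.445303, D=e−e_prev≈-0.666734; u=1/4·(-0.420362)+3/4·2.445303+3/4·(-0.666734)≈1.228836; next y=1/2·2.420362+1/2·1.228836≈1.824599
n=8: y≈1.824599, sp=2, e=sp−y≈0.175401; I≈2.620704, D=e−e_prev≈0.595763; u=1/4·0.175401+3/4·2.620704+3/4·0.595763≈2.456200; next y=1/2·1.824599+1/2·2.456200≈2.140400
n=9: y≈2.140400, sp=2, e=sp−y≈-0.140400; I≈2.480304, D=e−e_prev≈-0.315801; u=1/4·(-0.140400)+3/4·2.480304+3/4·(-0.315801)≈1.588278; next y=1/2·2.140400+1/2·1.588278≈1.864339
n=10: y≈1.864339, sp=2, e=sp−y≈0.135661; I≈2.615966, D=e−e_prev≈0.276061; u=1/4·0.135661+3/4·2.615966+3/4·0.276061≈2.202935; next y=1/2·1.864339+1/2·2.202935≈2.033637
n=11: y≈2.033637, sp=2, e=sp−y≈-0.033637; I≈2.582329, D=e−e_prev≈-0.169298; u=1/4·(-0.033637)+3/4·2.582329+3/4·(-0.169298)≈1.801364; next y=1/2·2.033637+1/2·1.801364≈1.917500
n=12: y≈1.917500, sp=2, e=sp−y≈0.082500; I≈2.664828, D=e−e_prev≈0.116137; u=1/4·0.082500+3/4·2.664828+3/4·0.116137≈2.106349; next y=1/2·1.917500+1/2·2.106349≈2.011924

0 5 8.750 0.000
1 2 -4.156 4.375
2 2 7.059 0.109
3 2 -0.803 3.584
4 2 4.454 1.390
5 2 0.585 2.922
6 2 3.087 1.754
7 2 1.229 2.420
8 2 2.456 1.825
9 2 1.588 2.140
10 2 2.203 1.864
11 2 1.801 2.034
12 2 2.106 1.918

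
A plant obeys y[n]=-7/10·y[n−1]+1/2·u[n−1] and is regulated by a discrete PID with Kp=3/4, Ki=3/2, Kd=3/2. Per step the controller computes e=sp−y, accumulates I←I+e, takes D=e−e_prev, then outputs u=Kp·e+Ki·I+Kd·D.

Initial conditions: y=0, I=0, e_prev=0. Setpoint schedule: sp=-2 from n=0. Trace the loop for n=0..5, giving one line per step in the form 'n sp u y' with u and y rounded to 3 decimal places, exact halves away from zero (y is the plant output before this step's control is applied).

(exact arithmetic carried between steps; '≈' marks a value shown rounded to 6 d.p. or computed from one; I and e_prev carry over from the previous line; the table rounds u and y to 3 d.p., halves away from zero)
n=0: y=0, sp=-2, e=sp−y=-2; I=-2, D=e−e_prev=-2; u=3/4·(-2)+3/2·(-2)+3/2·(-2)=-7.5; next y=-7/10·0+1/2·(-7.5)=-3.75
n=1: y=-3.75, sp=-2, e=sp−y=1.75; I=-0.25, D=e−e_prev=3.75; u=3/4·1.75+3/2·(-0.25)+3/2·3.75=6.5625; next y=-7/10·(-3.75)+1/2·6.5625=5.90625
n=2: y=5.90625, sp=-2, e=sp−y=-7.90625; I=-8.15625, D=e−e_prev=-9.65625; u=3/4·(-7.90625)+3/2·(-8.15625)+3/2·(-9.65625)≈-32.648438; next y=-7/10·5.90625+1/2·(-32.648438)≈-20.458594
n=3: y≈-20.458594, sp=-2, e=sp−y≈18.458594; I≈10.302344, D=e−e_prev≈26.364844; u=3/4·18.458594+3/2·10.302344+3/2·26.364844≈68.844727; next y=-7/10·(-20.458594)+1/2·68.844727≈48.743379
n=4: y≈48.743379, sp=-2, e=sp−y≈-50.743379; I≈-40.441035, D=e−e_prev≈-69.201973; u=3/4·(-50.743379)+3/2·(-40.441035)+3/2·(-69.201973)≈-202.522046; next y=-7/10·48.743379+1/2·(-202.522046)≈-135.381388
n=5: y≈-135.381388, sp=-2, e=sp−y≈133.381388; I≈92.940353, D=e−e_prev≈184.124767; u=3/4·133.381388+3/2·92.940353+3/2·184.124767≈515.633721; next y=-7/10·(-135.381388)+1/2·515.633721≈352.583832

0 -2 -7.500 0.000
1 -2 6.563 -3.750
2 -2 -32.648 5.906
3 -2 68.845 -20.459
4 -2 -202.522 48.743
5 -2 515.634 -135.381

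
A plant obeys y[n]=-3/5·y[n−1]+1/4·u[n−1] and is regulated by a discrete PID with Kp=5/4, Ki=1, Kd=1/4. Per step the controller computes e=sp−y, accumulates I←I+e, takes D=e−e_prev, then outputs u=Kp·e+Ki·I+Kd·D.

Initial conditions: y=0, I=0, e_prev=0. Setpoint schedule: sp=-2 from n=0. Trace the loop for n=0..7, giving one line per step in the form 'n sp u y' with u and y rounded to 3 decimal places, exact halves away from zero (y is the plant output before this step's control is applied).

0 -2 -5.000 0.000
1 -2 -3.375 -1.250
2 -2 -7.328 -0.094
3 -2 -4.740 -1.776
4 -2 -9.525 -0.120
5 -2 -5.517 -2.310
6 -2 -11.545 0.007
7 -2 -5.731 -2.890

(exact arithmetic carried between steps; '≈' marks a value shown rounded to 6 d.p. or computed from one; I and e_prev carry over from the previous line; the table rounds u and y to 3 d.p., halves away from zero)
n=0: y=0, sp=-2, e=sp−y=-2; I=-2, D=e−e_prev=-2; u=5/4·(-2)+1·(-2)+1/4·(-2)=-5; next y=-3/5·0+1/4·(-5)=-1.25
n=1: y=-1.25, sp=-2, e=sp−y=-0.75; I=-2.75, D=e−e_prev=1.25; u=5/4·(-0.75)+1·(-2.75)+1/4·1.25=-3.375; next y=-3/5·(-1.25)+1/4·(-3.375)=-0.09375
n=2: y=-0.09375, sp=-2, e=sp−y=-1.90625; I=-4.65625, D=e−e_prev=-1.15625; u=5/4·(-1.90625)+1·(-4.65625)+1/4·(-1.15625)=-7.328125; next y=-3/5·(-0.09375)+1/4·(-7.328125)≈-1.775781
n=3: y≈-1.775781, sp=-2, e=sp−y≈-0.224219; I≈-4.880469, D=e−e_prev≈1.682031; u=5/4·(-0.224219)+1·(-4.880469)+1/4·1.682031≈-4.740234; next y=-3/5·(-1.775781)+1/4·(-4.740234)≈-0.119590
n=4: y≈-0.119590, sp=-2, e=sp−y≈-1.880410; I≈-6.760879, D=e−e_prev≈-1.656191; u=5/4·(-1.880410)+1·(-6.760879)+1/4·(-1.656191)≈-9.525439; next y=-3/5·(-0.119590)+1/4·(-9.525439)≈-2.309606
n=5: y≈-2.309606, sp=-2, e=sp−y≈0.309606; I≈-6.451273, D=e−e_prev≈2.190016; u=5/4·0.309606+1·(-6.451273)+1/4·2.190016≈-5.516761; next y=-3/5·(-2.309606)+1/4·(-5.516761)≈0.006573
n=6: y≈0.006573, sp=-2, e=sp−y≈-2.006573; I≈-8.457846, D=e−e_prev≈-2.316179; u=5/4·(-2.006573)+1·(-8.457846)+1/4·(-2.316179)≈-11.545107; next y=-3/5·0.006573+1/4·(-11.545107)≈-2.890221
n=7: y≈-2.890221, sp=-2, e=sp−y≈0.890221; I≈-7.567625, D=e−e_prev≈2.896794; u=5/4·0.890221+1·(-7.567625)+1/4·2.896794≈-5.730651; next y=-3/5·(-2.890221)+1/4·(-5.730651)≈0.301470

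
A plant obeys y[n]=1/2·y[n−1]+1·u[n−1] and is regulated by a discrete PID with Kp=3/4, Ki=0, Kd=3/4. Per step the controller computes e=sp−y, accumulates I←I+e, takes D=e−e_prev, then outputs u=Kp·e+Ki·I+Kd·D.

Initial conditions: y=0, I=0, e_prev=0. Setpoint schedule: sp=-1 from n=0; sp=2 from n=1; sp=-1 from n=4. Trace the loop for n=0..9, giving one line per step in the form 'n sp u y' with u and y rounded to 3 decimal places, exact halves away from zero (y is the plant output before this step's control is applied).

(exact arithmetic carried between steps; '≈' marks a value shown rounded to 6 d.p. or computed from one; I and e_prev carry over from the previous line; the table rounds u and y to 3 d.p., halves away from zero)
n=0: y=0, sp=-1, e=sp−y=-1; I=-1, D=e−e_prev=-1; u=3/4·(-1)+0·(-1)+3/4·(-1)=-1.5; next y=1/2·0+1·(-1.5)=-1.5
n=1: y=-1.5, sp=2, e=sp−y=3.5; I=2.5, D=e−e_prev=4.5; u=3/4·3.5+0·2.5+3/4·4.5=6; next y=1/2·(-1.5)+1·6=5.25
n=2: y=5.25, sp=2, e=sp−y=-3.25; I=-0.75, D=e−e_prev=-6.75; u=3/4·(-3.25)+0·(-0.75)+3/4·(-6.75)=-7.5; next y=1/2·5.25+1·(-7.5)=-4.875
n=3: y=-4.875, sp=2, e=sp−y=6.875; I=6.125, D=e−e_prev=10.125; u=3/4·6.875+0·6.125+3/4·10.125=12.75; next y=1/2·(-4.875)+1·12.75=10.3125
n=4: y=10.3125, sp=-1, e=sp−y=-11.3125; I=-5.1875, D=e−e_prev=-18.1875; u=3/4·(-11.3125)+0·(-5.1875)+3/4·(-18.1875)=-22.125; next y=1/2·10.3125+1·(-22.125)=-16.96875
n=5: y=-16.96875, sp=-1, e=sp−y=15.96875; I=10.78125, D=e−e_prev=27.28125; u=3/4·15.96875+0·10.78125+3/4·27.28125=32.4375; next y=1/2·(-16.96875)+1·32.4375=23.953125
n=6: y=23.953125, sp=-1, e=sp−y=-24.953125; I=-14.171875, D=e−e_prev=-40.921875; u=3/4·(-24.953125)+0·(-14.171875)+3/4·(-40.921875)=-49.40625; next y=1/2·23.953125+1·(-49.40625)≈-37.429688
n=7: y≈-37.429688, sp=-1, e=sp−y≈36.429688; I≈22.257813, D=e−e_prev≈61.382813; u=3/4·36.429688+0·22.257813+3/4·61.382813≈73.359375; next y=1/2·(-37.429688)+1·73.359375≈54.644531
n=8: y≈54.644531, sp=-1, e=sp−y≈-55.644531; I≈-33.386719, D=e−e_prev≈-92.074219; u=3/4·(-55.644531)+0·(-33.386719)+3/4·(-92.074219)≈-110.789063; next y=1/2·54.644531+1·(-110.789063)≈-83.466797
n=9: y≈-83.466797, sp=-1, e=sp−y≈82.466797; I≈49.080078, D=e−e_prev≈138.111328; u=3/4·82.466797+0·49.080078+3/4·138.111328≈165.433594; next y=1/2·(-83.466797)+1·165.433594≈123.700195

0 -1 -1.500 0.000
1 2 6.000 -1.500
2 2 -7.500 5.250
3 2 12.750 -4.875
4 -1 -22.125 10.313
5 -1 32.438 -16.969
6 -1 -49.406 23.953
7 -1 73.359 -37.430
8 -1 -110.789 54.645
9 -1 165.434 -83.467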